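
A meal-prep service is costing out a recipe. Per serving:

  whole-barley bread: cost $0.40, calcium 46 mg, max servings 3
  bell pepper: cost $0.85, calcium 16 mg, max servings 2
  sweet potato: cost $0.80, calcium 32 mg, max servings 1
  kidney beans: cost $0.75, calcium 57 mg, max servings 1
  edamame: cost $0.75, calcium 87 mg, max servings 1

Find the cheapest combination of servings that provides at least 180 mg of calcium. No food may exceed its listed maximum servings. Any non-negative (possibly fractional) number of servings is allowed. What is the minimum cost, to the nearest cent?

Cost per mg of calcium: edamame $0.0086, whole-barley bread $0.0087, kidney beans $0.0132, sweet potato $0.0250, bell pepper $0.0531.
Take 1 serving of edamame: +87.0 mg calcium for $0.75 (total $0.75, still need 93.0 mg).
Take 2.022 servings of whole-barley bread: +93.0 mg calcium for $0.81 (total $1.56, still need 0.0 mg).
Greedy by cheapest-per-mg is optimal for a single linear constraint, so the minimum cost is $1.56.

$1.56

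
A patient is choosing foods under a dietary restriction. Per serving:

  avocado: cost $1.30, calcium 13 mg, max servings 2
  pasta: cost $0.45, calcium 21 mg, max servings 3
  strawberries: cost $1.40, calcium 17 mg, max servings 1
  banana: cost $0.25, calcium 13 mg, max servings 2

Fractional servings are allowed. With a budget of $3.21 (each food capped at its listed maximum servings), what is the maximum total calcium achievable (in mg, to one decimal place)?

105.5 mg

Calcium per dollar: banana 52, pasta 46.67, strawberries 12.14, avocado 10.
Take 2 servings of banana: spends $0.50, +26.0 mg calcium (running total 26.0 mg).
Take 3 servings of pasta: spends $1.35, +63.0 mg calcium (running total 89.0 mg).
Take 0.9714 servings of strawberries: spends $1.36, +16.5 mg calcium (running total 105.5 mg).
Greedy by best ratio exhausts the cost allowance optimally: 105.5 mg.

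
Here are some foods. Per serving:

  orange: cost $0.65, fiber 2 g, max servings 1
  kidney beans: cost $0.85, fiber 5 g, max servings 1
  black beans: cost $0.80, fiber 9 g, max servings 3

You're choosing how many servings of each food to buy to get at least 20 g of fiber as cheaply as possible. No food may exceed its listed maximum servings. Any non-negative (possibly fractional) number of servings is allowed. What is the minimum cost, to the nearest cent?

Cost per g of fiber: black beans $0.0889, kidney beans $0.1700, orange $0.3250.
Take 2.222 servings of black beans: +20.0 g fiber for $1.78 (total $1.78, still need 0.0 g).
Greedy by cheapest-per-g is optimal for a single linear constraint, so the minimum cost is $1.78.

$1.78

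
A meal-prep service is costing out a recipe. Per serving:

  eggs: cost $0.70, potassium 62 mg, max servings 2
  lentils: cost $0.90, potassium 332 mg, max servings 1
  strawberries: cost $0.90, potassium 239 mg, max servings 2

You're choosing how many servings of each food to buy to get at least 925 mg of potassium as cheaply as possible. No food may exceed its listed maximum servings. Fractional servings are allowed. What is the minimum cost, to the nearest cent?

Cost per mg of potassium: lentils $0.0027, strawberries $0.0038, eggs $0.0113.
Take 1 serving of lentils: +332.0 mg potassium for $0.90 (total $0.90, still need 593.0 mg).
Take 2 servings of strawberries: +478.0 mg potassium for $1.80 (total $2.70, still need 115.0 mg).
Take 1.855 servings of eggs: +115.0 mg potassium for $1.30 (total $4.00, still need 0.0 mg).
Greedy by cheapest-per-mg is optimal for a single linear constraint, so the minimum cost is $4.00.

$4.00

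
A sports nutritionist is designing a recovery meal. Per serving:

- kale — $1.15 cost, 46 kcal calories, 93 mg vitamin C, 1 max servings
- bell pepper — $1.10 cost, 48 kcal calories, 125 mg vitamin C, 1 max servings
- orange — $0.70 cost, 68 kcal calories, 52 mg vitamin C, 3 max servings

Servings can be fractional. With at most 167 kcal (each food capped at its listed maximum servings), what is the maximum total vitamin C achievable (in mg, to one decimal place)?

273.8 mg

Vitamin C per kcal: bell pepper 2.604, kale 2.022, orange 0.7647.
Take 1 serving of bell pepper: uses 48 kcal, +125.0 mg vitamin C (running total 125.0 mg).
Take 1 serving of kale: uses 46 kcal, +93.0 mg vitamin C (running total 218.0 mg).
Take 1.074 servings of orange: uses 73 kcal, +55.8 mg vitamin C (running total 273.8 mg).
Greedy by best ratio exhausts the calories allowance optimally: 273.8 mg.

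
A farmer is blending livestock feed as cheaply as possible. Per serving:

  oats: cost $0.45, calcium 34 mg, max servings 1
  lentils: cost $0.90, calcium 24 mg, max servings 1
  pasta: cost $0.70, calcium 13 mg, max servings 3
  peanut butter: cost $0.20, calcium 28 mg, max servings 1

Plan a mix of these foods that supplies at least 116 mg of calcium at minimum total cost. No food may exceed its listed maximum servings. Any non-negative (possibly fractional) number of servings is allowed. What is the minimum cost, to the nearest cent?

Cost per mg of calcium: peanut butter $0.0071, oats $0.0132, lentils $0.0375, pasta $0.0538.
Take 1 serving of peanut butter: +28.0 mg calcium for $0.20 (total $0.20, still need 88.0 mg).
Take 1 serving of oats: +34.0 mg calcium for $0.45 (total $0.65, still need 54.0 mg).
Take 1 serving of lentils: +24.0 mg calcium for $0.90 (total $1.55, still need 30.0 mg).
Take 2.308 servings of pasta: +30.0 mg calcium for $1.62 (total $3.17, still need 0.0 mg).
Filling from the cheapest source first is optimal under one linear minimum: $3.17.

$3.17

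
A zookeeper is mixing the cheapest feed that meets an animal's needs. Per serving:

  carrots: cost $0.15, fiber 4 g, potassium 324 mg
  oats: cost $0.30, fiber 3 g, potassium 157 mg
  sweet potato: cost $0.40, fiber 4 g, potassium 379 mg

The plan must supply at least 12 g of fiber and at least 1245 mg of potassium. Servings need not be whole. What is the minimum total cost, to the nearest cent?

carrots only: max(12/4, 1245/324) = 3.843 servings → $0.58.
oats only: max(12/3, 1245/157) = 7.93 servings → $2.38.
sweet potato only: max(12/4, 1245/379) = 3.285 servings → $1.31.
carrots + oats with both targets exact would need a negative amount; discard.
carrots + sweet potato: the both-tight solution has a negative serving — not a feasible corner.
oats + sweet potato: intersection lies outside the first quadrant.
So the least-cost plan costs $0.58.

$0.58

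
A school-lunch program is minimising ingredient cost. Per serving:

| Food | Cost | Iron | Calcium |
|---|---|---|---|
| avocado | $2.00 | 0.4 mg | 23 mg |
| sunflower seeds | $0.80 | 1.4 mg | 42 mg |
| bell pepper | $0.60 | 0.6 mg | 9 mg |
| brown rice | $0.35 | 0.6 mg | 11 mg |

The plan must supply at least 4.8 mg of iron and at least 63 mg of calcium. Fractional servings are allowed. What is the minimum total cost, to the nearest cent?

$2.74

avocado only: max(4.8/0.4, 63/23) = 12 servings → $24.00.
sunflower seeds only: max(4.8/1.4, 63/42) = 3.429 servings → $2.74.
bell pepper only: max(4.8/0.6, 63/9) = 8 servings → $4.80.
brown rice only: max(4.8/0.6, 63/11) = 8 servings → $2.80.
avocado + sunflower seeds with both targets exact would need a negative amount; discard.
avocado + bell pepper with both targets exact would need a negative amount; discard.
avocado + brown rice: intersection lies outside the first quadrant.
sunflower seeds + bell pepper: the both-tight solution has a negative serving — not a feasible corner.
sunflower seeds + brown rice: intersection lies outside the first quadrant.
bell pepper + brown rice with both targets exact would need a negative amount; discard.
Cheapest feasible corner: $2.74.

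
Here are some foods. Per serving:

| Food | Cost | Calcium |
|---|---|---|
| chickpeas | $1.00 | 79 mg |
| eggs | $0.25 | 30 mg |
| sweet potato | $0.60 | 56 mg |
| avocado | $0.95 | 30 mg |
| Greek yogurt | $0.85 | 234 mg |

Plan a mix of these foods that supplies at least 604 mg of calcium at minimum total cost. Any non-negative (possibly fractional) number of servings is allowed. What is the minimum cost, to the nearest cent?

Cost per mg of calcium: Greek yogurt $0.0036, eggs $0.0083, sweet potato $0.0107, chickpeas $0.0127, avocado $0.0317.
With no serving limits, use only Greek yogurt: 604 mg / 234 mg = 2.581 servings × $0.85 = $2.19.

$2.19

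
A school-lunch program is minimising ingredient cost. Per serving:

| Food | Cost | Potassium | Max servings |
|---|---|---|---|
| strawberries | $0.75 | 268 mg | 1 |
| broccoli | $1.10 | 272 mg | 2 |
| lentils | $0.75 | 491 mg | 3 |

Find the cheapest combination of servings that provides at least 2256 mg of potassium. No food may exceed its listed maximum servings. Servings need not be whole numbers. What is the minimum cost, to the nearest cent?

$5.08

Cost per mg of potassium: lentils $0.0015, strawberries $0.0028, broccoli $0.0040.
Take 3 servings of lentils: +1473.0 mg potassium for $2.25 (total $2.25, still need 783.0 mg).
Take 1 serving of strawberries: +268.0 mg potassium for $0.75 (total $3.00, still need 515.0 mg).
Take 1.893 servings of broccoli: +515.0 mg potassium for $2.08 (total $5.08, still need 0.0 mg).
Filling from the cheapest source first is optimal under one linear minimum: $5.08.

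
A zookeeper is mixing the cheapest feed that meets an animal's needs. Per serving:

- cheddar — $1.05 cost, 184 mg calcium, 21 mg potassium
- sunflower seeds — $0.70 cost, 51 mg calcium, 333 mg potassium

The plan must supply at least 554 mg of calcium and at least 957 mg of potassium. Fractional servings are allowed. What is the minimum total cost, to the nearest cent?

$4.28

Compare the cost at each extreme point of the feasible region.
cheddar only: max(554/184, 957/21) = 45.57 servings → $47.85.
sunflower seeds only: max(554/51, 957/333) = 10.86 servings → $7.60.
cheddar + sunflower seeds with both tight: 2.254 servings and 2.732 servings → $4.28.
So the least-cost plan costs $4.28.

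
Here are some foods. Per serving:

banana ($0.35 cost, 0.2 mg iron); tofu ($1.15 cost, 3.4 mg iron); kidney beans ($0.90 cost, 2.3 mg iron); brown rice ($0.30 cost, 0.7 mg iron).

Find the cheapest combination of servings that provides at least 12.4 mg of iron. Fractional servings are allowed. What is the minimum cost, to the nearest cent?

Cost per mg of iron: tofu $0.3382, kidney beans $0.3913, brown rice $0.4286, banana $1.7500.
With no serving limits, use only tofu: 12.4 mg / 3.4 mg = 3.647 servings × $1.15 = $4.19.

$4.19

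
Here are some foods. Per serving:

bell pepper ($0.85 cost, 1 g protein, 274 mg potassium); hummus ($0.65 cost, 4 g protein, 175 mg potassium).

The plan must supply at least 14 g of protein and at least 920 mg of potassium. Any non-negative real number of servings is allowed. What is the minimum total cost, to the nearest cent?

$3.19

Check every corner: each single food scaled to meet both minima, and each pair solved so both constraints bind.
bell pepper only: max(14/1, 920/274) = 14 servings → $11.90.
hummus only: max(14/4, 920/175) = 5.257 servings → $3.42.
bell pepper + hummus with both tight: 1.336 servings and 3.166 servings → $3.19.
Cheapest feasible corner: $3.19.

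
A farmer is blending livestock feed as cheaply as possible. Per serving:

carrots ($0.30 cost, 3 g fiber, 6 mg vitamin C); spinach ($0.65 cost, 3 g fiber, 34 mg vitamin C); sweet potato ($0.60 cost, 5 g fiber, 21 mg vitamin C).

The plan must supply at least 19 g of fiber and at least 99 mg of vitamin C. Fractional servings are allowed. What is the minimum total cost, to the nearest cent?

$2.54

Check every corner: each single food scaled to meet both minima, and each pair solved so both constraints bind.
carrots only: max(19/3, 99/6) = 16.5 servings → $4.95.
spinach only: max(19/3, 99/34) = 6.333 servings → $4.12.
sweet potato only: max(19/5, 99/21) = 4.714 servings → $2.83.
carrots + spinach with both tight: 4.155 servings and 2.179 servings → $2.66.
carrots + sweet potato with both targets exact would need a negative amount; discard.
spinach + sweet potato with both tight: 0.8972 servings and 3.262 servings → $2.54.
Cheapest feasible corner: $2.54.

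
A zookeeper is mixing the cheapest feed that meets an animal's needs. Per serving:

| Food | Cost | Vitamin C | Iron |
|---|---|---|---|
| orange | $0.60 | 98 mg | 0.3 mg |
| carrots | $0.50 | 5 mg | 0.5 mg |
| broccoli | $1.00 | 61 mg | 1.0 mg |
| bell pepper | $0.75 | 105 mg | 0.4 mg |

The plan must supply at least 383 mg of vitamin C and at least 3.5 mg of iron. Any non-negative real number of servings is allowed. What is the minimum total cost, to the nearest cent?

$4.14

The cheapest plan sits at a corner of the feasible region — with two constraints it uses at most two foods.
orange only: max(383/98, 3.5/0.3) = 11.67 servings → $7.00.
carrots only: max(383/5, 3.5/0.5) = 76.6 servings → $38.30.
broccoli only: max(383/61, 3.5/1.0) = 6.279 servings → $6.28.
bell pepper only: max(383/105, 3.5/0.4) = 8.75 servings → $6.56.
orange + carrots with both tight: 3.663 servings and 4.802 servings → $4.60.
orange + broccoli with both tight: 2.127 servings and 2.862 servings → $4.14.
orange + bell pepper: the both-tight solution has a negative serving — not a feasible corner.
carrots + broccoli: the both-tight solution has a negative serving — not a feasible corner.
carrots + bell pepper with both tight: 4.244 servings and 3.446 servings → $4.71.
broccoli + bell pepper with both tight: 2.659 servings and 2.103 servings → $4.24.
So the least-cost plan costs $4.14.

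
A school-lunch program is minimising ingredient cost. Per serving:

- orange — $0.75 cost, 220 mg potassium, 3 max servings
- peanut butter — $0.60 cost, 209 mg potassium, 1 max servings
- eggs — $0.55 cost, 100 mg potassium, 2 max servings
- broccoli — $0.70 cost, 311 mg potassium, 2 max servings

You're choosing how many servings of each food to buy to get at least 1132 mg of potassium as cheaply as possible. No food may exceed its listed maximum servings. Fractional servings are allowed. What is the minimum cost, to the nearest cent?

$3.03

Cost per mg of potassium: broccoli $0.0023, peanut butter $0.0029, orange $0.0034, eggs $0.0055.
Take 2 servings of broccoli: +622.0 mg potassium for $1.40 (total $1.40, still need 510.0 mg).
Take 1 serving of peanut butter: +209.0 mg potassium for $0.60 (total $2.00, still need 301.0 mg).
Take 1.368 servings of orange: +301.0 mg potassium for $1.03 (total $3.03, still need 0.0 mg).
Filling from the cheapest source first is optimal under one linear minimum: $3.03.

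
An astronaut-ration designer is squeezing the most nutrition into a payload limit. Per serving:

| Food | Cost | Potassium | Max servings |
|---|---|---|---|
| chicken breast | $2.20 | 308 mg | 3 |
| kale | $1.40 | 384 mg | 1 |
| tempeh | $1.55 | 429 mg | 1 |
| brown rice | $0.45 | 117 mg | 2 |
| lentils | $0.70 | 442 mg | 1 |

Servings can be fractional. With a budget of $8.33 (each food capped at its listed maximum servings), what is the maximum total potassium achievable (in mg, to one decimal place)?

Potassium per dollar: lentils 631.4, tempeh 276.8, kale 274.3, brown rice 260, chicken breast 140.
Take 1 serving of lentils: spends $0.70, +442.0 mg potassium (running total 442.0 mg).
Take 1 serving of tempeh: spends $1.55, +429.0 mg potassium (running total 871.0 mg).
Take 1 serving of kale: spends $1.40, +384.0 mg potassium (running total 1255.0 mg).
Take 2 servings of brown rice: spends $0.90, +234.0 mg potassium (running total 1489.0 mg).
Take 1.718 servings of chicken breast: spends $3.78, +529.2 mg potassium (running total 2018.2 mg).
Filling greedily by potassium-per-dollar is optimal for one linear limit, giving 2018.2 mg.

2018.2 mg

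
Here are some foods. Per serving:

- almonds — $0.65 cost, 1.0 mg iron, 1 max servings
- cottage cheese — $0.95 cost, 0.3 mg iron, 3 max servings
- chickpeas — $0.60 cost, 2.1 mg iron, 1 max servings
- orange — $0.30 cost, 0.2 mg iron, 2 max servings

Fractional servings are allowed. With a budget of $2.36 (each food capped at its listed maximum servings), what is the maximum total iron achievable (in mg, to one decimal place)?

3.7 mg

Iron per dollar: chickpeas 3.5, almonds 1.538, orange 0.6667, cottage cheese 0.3158.
Take 1 serving of chickpeas: spends $0.60, +2.1 mg iron (running total 2.1 mg).
Take 1 serving of almonds: spends $0.65, +1.0 mg iron (running total 3.1 mg).
Take 2 servings of orange: spends $0.60, +0.4 mg iron (running total 3.5 mg).
Take 0.5368 servings of cottage cheese: spends $0.51, +0.2 mg iron (running total 3.7 mg).
Filling greedily by iron-per-dollar is optimal for one linear limit, giving 3.7 mg.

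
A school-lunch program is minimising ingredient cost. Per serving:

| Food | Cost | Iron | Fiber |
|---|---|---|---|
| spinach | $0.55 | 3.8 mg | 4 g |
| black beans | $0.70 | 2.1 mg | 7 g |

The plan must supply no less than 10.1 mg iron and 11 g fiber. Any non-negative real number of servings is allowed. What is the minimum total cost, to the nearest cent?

Two binding constraints pin down two serving amounts, so the optimal mix uses at most two foods. The candidates are each food alone (scaled to the tighter of iron/fiber) and each pair with both constraints tight.
spinach only: max(10.1/3.8, 11/4) = 2.75 servings → $1.51.
black beans only: max(10.1/2.1, 11/7) = 4.81 servings → $3.37.
spinach + black beans with both tight: 2.615 servings and 0.07692 servings → $1.49.
So the least-cost plan costs $1.49.

$1.49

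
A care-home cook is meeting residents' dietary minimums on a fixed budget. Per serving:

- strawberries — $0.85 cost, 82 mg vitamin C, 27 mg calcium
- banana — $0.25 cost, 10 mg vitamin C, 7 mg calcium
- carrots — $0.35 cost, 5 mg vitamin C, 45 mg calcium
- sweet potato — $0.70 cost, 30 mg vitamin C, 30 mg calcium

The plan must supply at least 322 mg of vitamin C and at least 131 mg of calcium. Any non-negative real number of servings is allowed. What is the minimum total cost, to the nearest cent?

At the optimum either one food covers both requirements or two foods hit both targets exactly; no other combination can be cheaper.
strawberries only: max(322/82, 131/27) = 4.852 servings → $4.12.
banana only: max(322/10, 131/7) = 32.2 servings → $8.05.
carrots only: max(322/5, 131/45) = 64.4 servings → $22.54.
sweet potato only: max(322/30, 131/30) = 10.73 servings → $7.51.
strawberries + banana with both tight: 3.105 servings and 6.737 servings → $4.32.
strawberries + carrots with both tight: 3.892 servings and 0.5761 servings → $3.51.
strawberries + sweet potato with both tight: 3.473 servings and 1.241 servings → $3.82.
banana + carrots: the both-tight solution has a negative serving — not a feasible corner.
banana + sweet potato: the both-tight solution has a negative serving — not a feasible corner.
carrots + sweet potato: the both-tight solution has a negative serving — not a feasible corner.
Cheapest feasible corner: $3.51.

$3.51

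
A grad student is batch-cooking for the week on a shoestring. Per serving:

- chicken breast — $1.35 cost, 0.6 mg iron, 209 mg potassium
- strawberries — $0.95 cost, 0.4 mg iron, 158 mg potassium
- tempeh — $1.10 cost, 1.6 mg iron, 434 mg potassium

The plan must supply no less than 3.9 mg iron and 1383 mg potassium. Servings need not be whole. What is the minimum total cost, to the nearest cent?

Check every corner: each single food scaled to meet both minima, and each pair solved so both constraints bind.
chicken breast only: max(3.9/0.6, 1383/209) = 6.617 servings → $8.93.
strawberries only: max(3.9/0.4, 1383/158) = 9.75 servings → $9.26.
tempeh only: max(3.9/1.6, 1383/434) = 3.187 servings → $3.51.
chicken breast + strawberries with both tight: 5.625 servings and 1.312 servings → $8.84.
chicken breast + tempeh with both targets exact would need a negative amount; discard.
strawberries + tempeh with both tight: 6.568 servings and 0.7955 servings → $7.11.
The minimum over all feasible corners is $3.51.

$3.51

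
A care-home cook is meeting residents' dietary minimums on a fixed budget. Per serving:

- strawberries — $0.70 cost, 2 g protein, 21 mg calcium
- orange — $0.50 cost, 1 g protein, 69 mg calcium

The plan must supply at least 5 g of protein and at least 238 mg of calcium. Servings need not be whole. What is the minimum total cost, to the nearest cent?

$2.23

The cheapest plan sits at a corner of the feasible region — with two constraints it uses at most two foods.
strawberries only: max(5/2, 238/21) = 11.33 servings → $7.93.
orange only: max(5/1, 238/69) = 5 servings → $2.50.
strawberries + orange with both tight: 0.9145 servings and 3.171 servings → $2.23.
Cheapest feasible corner: $2.23.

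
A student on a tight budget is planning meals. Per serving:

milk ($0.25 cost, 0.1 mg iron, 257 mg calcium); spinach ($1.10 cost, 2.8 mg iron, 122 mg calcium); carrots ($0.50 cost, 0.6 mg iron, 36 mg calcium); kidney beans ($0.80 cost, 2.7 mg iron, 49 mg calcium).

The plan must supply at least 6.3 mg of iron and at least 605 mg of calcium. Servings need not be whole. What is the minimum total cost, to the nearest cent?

With two linear requirements the optimum uses one or two foods; enumerate the corners.
milk only: max(6.3/0.1, 605/257) = 63 servings → $15.75.
spinach only: max(6.3/2.8, 605/122) = 4.959 servings → $5.45.
carrots only: max(6.3/0.6, 605/36) = 16.81 servings → $8.40.
kidney beans only: max(6.3/2.7, 605/49) = 12.35 servings → $9.88.
milk + spinach with both tight: 1.308 servings and 2.203 servings → $2.75.
milk + carrots with both tight: 0.9044 servings and 10.35 servings → $5.40.
milk + kidney beans with both tight: 1.923 servings and 2.262 servings → $2.29.
spinach + carrots with both targets exact would need a negative amount; discard.
spinach + kidney beans with both targets exact would need a negative amount; discard.
carrots + kidney beans with both targets exact would need a negative amount; discard.
Cheapest feasible corner: $2.29.

$2.29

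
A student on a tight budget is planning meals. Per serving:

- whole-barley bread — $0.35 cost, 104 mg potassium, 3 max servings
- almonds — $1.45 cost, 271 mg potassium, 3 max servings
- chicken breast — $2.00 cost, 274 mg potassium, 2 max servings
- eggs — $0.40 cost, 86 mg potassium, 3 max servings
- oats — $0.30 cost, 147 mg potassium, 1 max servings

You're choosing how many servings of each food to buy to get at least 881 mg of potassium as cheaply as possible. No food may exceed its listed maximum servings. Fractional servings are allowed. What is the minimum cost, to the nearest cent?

$3.43

Cost per mg of potassium: oats $0.0020, whole-barley bread $0.0034, eggs $0.0047, almonds $0.0054, chicken breast $0.0073.
Take 1 serving of oats: +147.0 mg potassium for $0.30 (total $0.30, still need 734.0 mg).
Take 3 servings of whole-barley bread: +312.0 mg potassium for $1.05 (total $1.35, still need 422.0 mg).
Take 3 servings of eggs: +258.0 mg potassium for $1.20 (total $2.55, still need 164.0 mg).
Take 0.6052 servings of almonds: +164.0 mg potassium for $0.88 (total $3.43, still need 0.0 mg).
Filling from the cheapest source first is optimal under one linear minimum: $3.43.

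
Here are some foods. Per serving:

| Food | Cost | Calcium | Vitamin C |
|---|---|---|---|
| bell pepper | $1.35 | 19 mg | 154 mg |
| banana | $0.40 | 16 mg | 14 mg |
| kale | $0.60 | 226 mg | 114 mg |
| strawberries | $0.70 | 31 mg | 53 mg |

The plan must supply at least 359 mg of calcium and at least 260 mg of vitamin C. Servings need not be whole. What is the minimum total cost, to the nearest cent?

$1.37

Compare the cost at each extreme point of the feasible region.
bell pepper only: max(359/19, 260/154) = 18.89 servings → $25.51.
banana only: max(359/16, 260/14) = 22.44 servings → $8.97.
kale only: max(359/226, 260/114) = 2.281 servings → $1.37.
strawberries only: max(359/31, 260/53) = 11.58 servings → $8.11.
bell pepper + banana: the both-tight solution has a negative serving — not a feasible corner.
bell pepper + kale with both tight: 0.5464 servings and 1.543 servings → $1.66.
bell pepper + strawberries: intersection lies outside the first quadrant.
banana + kale with both tight: 13.31 servings and 0.6463 servings → $5.71.
banana + strawberries: intersection lies outside the first quadrant.
kale + strawberries with both tight: 1.299 servings and 2.112 servings → $2.26.
So the least-cost plan costs $1.37.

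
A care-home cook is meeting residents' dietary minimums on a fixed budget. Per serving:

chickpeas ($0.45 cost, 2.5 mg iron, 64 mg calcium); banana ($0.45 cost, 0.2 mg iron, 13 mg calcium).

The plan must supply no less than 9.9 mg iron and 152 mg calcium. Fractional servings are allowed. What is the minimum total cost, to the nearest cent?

$1.78

Two binding constraints pin down two serving amounts, so the optimal mix uses at most two foods. The candidates are each food alone (scaled to the tighter of iron/calcium) and each pair with both constraints tight.
chickpeas only: max(9.9/2.5, 152/64) = 3.96 servings → $1.78.
banana only: max(9.9/0.2, 152/13) = 49.5 servings → $22.27.
chickpeas + banana: the both-tight solution has a negative serving — not a feasible corner.
Cheapest feasible corner: $1.78.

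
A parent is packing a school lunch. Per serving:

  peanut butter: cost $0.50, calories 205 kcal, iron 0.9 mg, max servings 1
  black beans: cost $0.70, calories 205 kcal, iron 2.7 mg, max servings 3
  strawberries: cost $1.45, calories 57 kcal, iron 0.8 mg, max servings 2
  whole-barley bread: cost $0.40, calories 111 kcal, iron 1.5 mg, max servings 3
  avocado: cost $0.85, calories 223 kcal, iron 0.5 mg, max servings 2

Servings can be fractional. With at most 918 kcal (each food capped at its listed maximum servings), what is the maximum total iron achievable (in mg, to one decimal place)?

12.3 mg

Iron per kcal: strawberries 0.01404, whole-barley bread 0.01351, black beans 0.01317, peanut butter 0.00439, avocado 0.002242.
Take 2 servings of strawberries: uses 114 kcal, +1.6 mg iron (running total 1.6 mg).
Take 3 servings of whole-barley bread: uses 333 kcal, +4.5 mg iron (running total 6.1 mg).
Take 2.298 servings of black beans: uses 471 kcal, +6.2 mg iron (running total 12.3 mg).
Greedy by best ratio exhausts the calories allowance optimally: 12.3 mg.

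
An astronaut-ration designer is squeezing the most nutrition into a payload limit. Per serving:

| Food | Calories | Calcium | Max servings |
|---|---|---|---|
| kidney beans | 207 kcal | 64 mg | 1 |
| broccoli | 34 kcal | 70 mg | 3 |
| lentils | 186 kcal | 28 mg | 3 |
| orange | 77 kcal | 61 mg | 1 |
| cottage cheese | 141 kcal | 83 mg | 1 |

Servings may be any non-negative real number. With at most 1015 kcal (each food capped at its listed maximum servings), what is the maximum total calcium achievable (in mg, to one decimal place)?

491.5 mg

Calcium per kcal: broccoli 2.059, orange 0.7922, cottage cheese 0.5887, kidney beans 0.3092, lentils 0.1505.
Take 3 servings of broccoli: uses 102 kcal, +210.0 mg calcium (running total 210.0 mg).
Take 1 serving of orange: uses 77 kcal, +61.0 mg calcium (running total 271.0 mg).
Take 1 serving of cottage cheese: uses 141 kcal, +83.0 mg calcium (running total 354.0 mg).
Take 1 serving of kidney beans: uses 207 kcal, +64.0 mg calcium (running total 418.0 mg).
Take 2.624 servings of lentils: uses 488 kcal, +73.5 mg calcium (running total 491.5 mg).
Greedy by best ratio exhausts the calories allowance optimally: 491.5 mg.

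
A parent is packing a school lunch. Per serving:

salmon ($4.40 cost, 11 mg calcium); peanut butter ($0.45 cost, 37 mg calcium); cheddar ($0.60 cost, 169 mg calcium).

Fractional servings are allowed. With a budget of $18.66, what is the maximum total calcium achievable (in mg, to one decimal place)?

5255.9 mg

Calcium per dollar: cheddar 281.7, peanut butter 82.22, salmon 2.5.
With no serving limits, spend the whole cost allowance on cheddar: $18.66 / $0.60 × 169 mg = 5255.9 mg.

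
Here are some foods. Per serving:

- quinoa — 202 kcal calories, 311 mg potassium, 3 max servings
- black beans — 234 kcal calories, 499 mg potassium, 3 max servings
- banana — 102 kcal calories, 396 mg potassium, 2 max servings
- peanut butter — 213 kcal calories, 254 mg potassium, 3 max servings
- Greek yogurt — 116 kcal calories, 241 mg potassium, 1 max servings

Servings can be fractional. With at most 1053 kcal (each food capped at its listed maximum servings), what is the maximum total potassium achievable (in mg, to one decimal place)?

Potassium per kcal: banana 3.882, black beans 2.132, Greek yogurt 2.078, quinoa 1.54, peanut butter 1.192.
Take 2 servings of banana: uses 204 kcal, +792.0 mg potassium (running total 792.0 mg).
Take 3 servings of black beans: uses 702 kcal, +1497.0 mg potassium (running total 2289.0 mg).
Take 1 serving of Greek yogurt: uses 116 kcal, +241.0 mg potassium (running total 2530.0 mg).
Take 0.1535 servings of quinoa: uses 31 kcal, +47.7 mg potassium (running total 2577.7 mg).
Filling greedily by potassium-per-kcal is optimal for one linear limit, giving 2577.7 mg.

2577.7 mg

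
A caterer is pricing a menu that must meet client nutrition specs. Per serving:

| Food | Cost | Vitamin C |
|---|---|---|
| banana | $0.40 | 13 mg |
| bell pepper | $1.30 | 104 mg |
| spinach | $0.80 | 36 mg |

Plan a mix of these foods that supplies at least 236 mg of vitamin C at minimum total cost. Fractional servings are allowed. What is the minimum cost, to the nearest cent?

Cost per mg of vitamin C: bell pepper $0.0125, spinach $0.0222, banana $0.0308.
With no serving limits, use only bell pepper: 236 mg / 104 mg = 2.269 servings × $1.30 = $2.95.

$2.95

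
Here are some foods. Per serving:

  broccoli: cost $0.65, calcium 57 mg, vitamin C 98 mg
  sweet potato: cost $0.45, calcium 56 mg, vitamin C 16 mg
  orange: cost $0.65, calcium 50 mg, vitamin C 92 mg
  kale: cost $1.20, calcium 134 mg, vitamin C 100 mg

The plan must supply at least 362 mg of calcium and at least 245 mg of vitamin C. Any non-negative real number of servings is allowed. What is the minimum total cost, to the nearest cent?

Minimising a linear cost over {calcium ≥ 362, vitamin C ≥ 245, servings ≥ 0} — the optimum is at a vertex, using one or two foods.
broccoli only: max(362/57, 245/98) = 6.351 servings → $4.13.
sweet potato only: max(362/56, 245/16) = 15.31 servings → $6.89.
orange only: max(362/50, 245/92) = 7.24 servings → $4.71.
kale only: max(362/134, 245/100) = 2.701 servings → $3.24.
broccoli + sweet potato with both tight: 1.733 servings and 4.701 servings → $3.24.
broccoli + orange: intersection lies outside the first quadrant.
broccoli + kale with both targets exact would need a negative amount; discard.
sweet potato + orange with both tight: 4.838 servings and 1.822 servings → $3.36.
sweet potato + kale with both tight: 0.9751 servings and 2.294 servings → $3.19.
orange + kale with both targets exact would need a negative amount; discard.
Cheapest feasible corner: $3.19.

$3.19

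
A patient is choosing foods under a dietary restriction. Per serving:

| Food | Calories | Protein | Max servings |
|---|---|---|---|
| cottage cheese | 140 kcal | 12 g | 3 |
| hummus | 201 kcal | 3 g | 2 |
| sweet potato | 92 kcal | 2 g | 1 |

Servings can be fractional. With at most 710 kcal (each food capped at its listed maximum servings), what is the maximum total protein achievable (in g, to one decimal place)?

Protein per kcal: cottage cheese 0.08571, sweet potato 0.02174, hummus 0.01493.
Take 3 servings of cottage cheese: uses 420 kcal, +36.0 g protein (running total 36.0 g).
Take 1 serving of sweet potato: uses 92 kcal, +2.0 g protein (running total 38.0 g).
Take 0.9851 servings of hummus: uses 198 kcal, +3.0 g protein (running total 41.0 g).
Greedy by best ratio exhausts the calories allowance optimally: 41.0 g.

41.0 g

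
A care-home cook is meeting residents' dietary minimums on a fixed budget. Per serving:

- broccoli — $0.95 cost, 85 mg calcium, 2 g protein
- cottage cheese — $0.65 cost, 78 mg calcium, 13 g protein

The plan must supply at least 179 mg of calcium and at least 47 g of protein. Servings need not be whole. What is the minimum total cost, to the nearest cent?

Two binding constraints pin down two serving amounts, so the optimal mix uses at most two foods. The candidates are each food alone (scaled to the tighter of calcium/protein) and each pair with both constraints tight.
broccoli only: max(179/85, 47/2) = 23.5 servings → $22.32.
cottage cheese only: max(179/78, 47/13) = 3.615 servings → $2.35.
broccoli + cottage cheese with both targets exact would need a negative amount; discard.
Cheapest feasible corner: $2.35.

$2.35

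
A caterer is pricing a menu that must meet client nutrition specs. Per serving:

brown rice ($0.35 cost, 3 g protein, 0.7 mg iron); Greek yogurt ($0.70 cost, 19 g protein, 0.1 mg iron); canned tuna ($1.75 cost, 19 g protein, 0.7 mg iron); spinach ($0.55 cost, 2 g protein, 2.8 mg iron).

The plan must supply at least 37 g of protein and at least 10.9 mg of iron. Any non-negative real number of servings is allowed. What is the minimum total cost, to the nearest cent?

This is a tiny linear program; its minimum lies at a vertex of the feasible set. List the vertices and price them.
brown rice only: max(37/3, 10.9/0.7) = 15.57 servings → $5.45.
Greek yogurt only: max(37/19, 10.9/0.1) = 109 servings → $76.30.
canned tuna only: max(37/19, 10.9/0.7) = 15.57 servings → $27.25.
spinach only: max(37/2, 10.9/2.8) = 18.5 servings → $10.18.
brown rice + Greek yogurt with both targets exact would need a negative amount; discard.
brown rice + canned tuna with both targets exact would need a negative amount; discard.
brown rice + spinach with both tight: 11.69 servings and 0.9714 servings → $4.62.
Greek yogurt + canned tuna with both targets exact would need a negative amount; discard.
Greek yogurt + spinach with both tight: 1.543 servings and 3.838 servings → $3.19.
canned tuna + spinach with both tight: 1.579 servings and 3.498 servings → $4.69.
Cheapest feasible corner: $3.19.

$3.19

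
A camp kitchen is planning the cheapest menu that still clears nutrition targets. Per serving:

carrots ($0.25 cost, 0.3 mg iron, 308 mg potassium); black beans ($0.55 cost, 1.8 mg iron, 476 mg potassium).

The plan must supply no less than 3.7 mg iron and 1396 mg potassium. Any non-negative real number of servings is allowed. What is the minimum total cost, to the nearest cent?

$1.42

carrots only: max(3.7/0.3, 1396/308) = 12.33 servings → $3.08.
black beans only: max(3.7/1.8, 1396/476) = 2.933 servings → $1.61.
carrots + black beans with both tight: 1.826 servings and 1.751 servings → $1.42.
Cheapest feasible corner: $1.42.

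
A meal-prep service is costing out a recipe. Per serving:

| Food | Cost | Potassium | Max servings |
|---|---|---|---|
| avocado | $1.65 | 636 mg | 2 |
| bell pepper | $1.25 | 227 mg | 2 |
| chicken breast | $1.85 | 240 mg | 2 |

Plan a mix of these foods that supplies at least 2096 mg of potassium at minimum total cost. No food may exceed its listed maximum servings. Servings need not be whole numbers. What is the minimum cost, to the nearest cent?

$8.65

Cost per mg of potassium: avocado $0.0026, bell pepper $0.0055, chicken breast $0.0077.
Take 2 servings of avocado: +1272.0 mg potassium for $3.30 (total $3.30, still need 824.0 mg).
Take 2 servings of bell pepper: +454.0 mg potassium for $2.50 (total $5.80, still need 370.0 mg).
Take 1.542 servings of chicken breast: +370.0 mg potassium for $2.85 (total $8.65, still need 0.0 mg).
Filling from the cheapest source first is optimal under one linear minimum: $8.65.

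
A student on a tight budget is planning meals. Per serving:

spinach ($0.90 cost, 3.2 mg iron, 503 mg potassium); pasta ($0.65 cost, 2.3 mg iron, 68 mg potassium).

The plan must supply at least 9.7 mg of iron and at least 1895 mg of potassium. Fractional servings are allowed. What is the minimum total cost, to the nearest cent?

The cheapest plan sits at a corner of the feasible region — with two constraints it uses at most two foods.
spinach only: max(9.7/3.2, 1895/503) = 3.767 servings → $3.39.
pasta only: max(9.7/2.3, 1895/68) = 27.87 servings → $18.11.
spinach + pasta: intersection lies outside the first quadrant.
Cheapest feasible corner: $3.39.

$3.39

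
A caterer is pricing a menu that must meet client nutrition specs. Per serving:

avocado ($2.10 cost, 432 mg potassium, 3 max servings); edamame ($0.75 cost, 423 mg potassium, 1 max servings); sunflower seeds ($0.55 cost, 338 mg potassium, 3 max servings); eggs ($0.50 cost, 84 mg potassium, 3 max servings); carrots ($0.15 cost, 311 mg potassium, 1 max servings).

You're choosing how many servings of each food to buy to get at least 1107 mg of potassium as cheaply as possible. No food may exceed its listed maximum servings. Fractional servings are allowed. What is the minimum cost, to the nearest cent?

$1.45

Cost per mg of potassium: carrots $0.0005, sunflower seeds $0.0016, edamame $0.0018, avocado $0.0049, eggs $0.0060.
Take 1 serving of carrots: +311.0 mg potassium for $0.15 (total $0.15, still need 796.0 mg).
Take 2.355 servings of sunflower seeds: +796.0 mg potassium for $1.30 (total $1.45, still need 0.0 mg).
Filling from the cheapest source first is optimal under one linear minimum: $1.45.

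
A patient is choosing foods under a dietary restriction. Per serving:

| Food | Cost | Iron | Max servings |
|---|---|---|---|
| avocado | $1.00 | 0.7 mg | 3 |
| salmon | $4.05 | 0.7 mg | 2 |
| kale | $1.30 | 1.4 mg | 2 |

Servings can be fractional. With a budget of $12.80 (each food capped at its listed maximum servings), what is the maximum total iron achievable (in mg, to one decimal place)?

6.1 mg

Iron per dollar: kale 1.077, avocado 0.7, salmon 0.1728.
Take 2 servings of kale: spends $2.60, +2.8 mg iron (running total 2.8 mg).
Take 3 servings of avocado: spends $3.00, +2.1 mg iron (running total 4.9 mg).
Take 1.778 servings of salmon: spends $7.20, +1.2 mg iron (running total 6.1 mg).
Greedy by best ratio exhausts the cost allowance optimally: 6.1 mg.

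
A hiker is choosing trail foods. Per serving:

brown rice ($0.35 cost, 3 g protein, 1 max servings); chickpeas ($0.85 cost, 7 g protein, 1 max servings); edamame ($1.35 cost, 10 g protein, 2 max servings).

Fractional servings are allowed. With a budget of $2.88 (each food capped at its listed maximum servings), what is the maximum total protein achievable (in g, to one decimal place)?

22.4 g

Protein per dollar: brown rice 8.571, chickpeas 8.235, edamame 7.407.
Take 1 serving of brown rice: spends $0.35, +3.0 g protein (running total 3.0 g).
Take 1 serving of chickpeas: spends $0.85, +7.0 g protein (running total 10.0 g).
Take 1.244 servings of edamame: spends $1.68, +12.4 g protein (running total 22.4 g).
Filling greedily by protein-per-dollar is optimal for one linear limit, giving 22.4 g.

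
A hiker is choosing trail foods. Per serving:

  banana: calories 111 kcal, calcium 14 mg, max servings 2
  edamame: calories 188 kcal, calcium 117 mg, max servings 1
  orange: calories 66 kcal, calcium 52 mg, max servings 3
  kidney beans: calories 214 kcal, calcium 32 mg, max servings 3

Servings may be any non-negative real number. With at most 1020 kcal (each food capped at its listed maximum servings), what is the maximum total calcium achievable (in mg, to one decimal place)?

367.8 mg

Calcium per kcal: orange 0.7879, edamame 0.6223, kidney beans 0.1495, banana 0.1261.
Take 3 servings of orange: uses 198 kcal, +156.0 mg calcium (running total 156.0 mg).
Take 1 serving of edamame: uses 188 kcal, +117.0 mg calcium (running total 273.0 mg).
Take 2.963 servings of kidney beans: uses 634 kcal, +94.8 mg calcium (running total 367.8 mg).
Filling greedily by calcium-per-kcal is optimal for one linear limit, giving 367.8 mg.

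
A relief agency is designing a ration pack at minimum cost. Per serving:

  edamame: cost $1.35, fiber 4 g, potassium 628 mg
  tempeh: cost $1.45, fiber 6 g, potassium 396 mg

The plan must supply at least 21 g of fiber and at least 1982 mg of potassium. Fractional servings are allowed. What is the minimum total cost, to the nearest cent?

edamame only: max(21/4, 1982/628) = 5.25 servings → $7.09.
tempeh only: max(21/6, 1982/396) = 5.005 servings → $7.26.
edamame + tempeh with both tight: 1.637 servings and 2.408 servings → $5.70.
So the least-cost plan costs $5.70.

$5.70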